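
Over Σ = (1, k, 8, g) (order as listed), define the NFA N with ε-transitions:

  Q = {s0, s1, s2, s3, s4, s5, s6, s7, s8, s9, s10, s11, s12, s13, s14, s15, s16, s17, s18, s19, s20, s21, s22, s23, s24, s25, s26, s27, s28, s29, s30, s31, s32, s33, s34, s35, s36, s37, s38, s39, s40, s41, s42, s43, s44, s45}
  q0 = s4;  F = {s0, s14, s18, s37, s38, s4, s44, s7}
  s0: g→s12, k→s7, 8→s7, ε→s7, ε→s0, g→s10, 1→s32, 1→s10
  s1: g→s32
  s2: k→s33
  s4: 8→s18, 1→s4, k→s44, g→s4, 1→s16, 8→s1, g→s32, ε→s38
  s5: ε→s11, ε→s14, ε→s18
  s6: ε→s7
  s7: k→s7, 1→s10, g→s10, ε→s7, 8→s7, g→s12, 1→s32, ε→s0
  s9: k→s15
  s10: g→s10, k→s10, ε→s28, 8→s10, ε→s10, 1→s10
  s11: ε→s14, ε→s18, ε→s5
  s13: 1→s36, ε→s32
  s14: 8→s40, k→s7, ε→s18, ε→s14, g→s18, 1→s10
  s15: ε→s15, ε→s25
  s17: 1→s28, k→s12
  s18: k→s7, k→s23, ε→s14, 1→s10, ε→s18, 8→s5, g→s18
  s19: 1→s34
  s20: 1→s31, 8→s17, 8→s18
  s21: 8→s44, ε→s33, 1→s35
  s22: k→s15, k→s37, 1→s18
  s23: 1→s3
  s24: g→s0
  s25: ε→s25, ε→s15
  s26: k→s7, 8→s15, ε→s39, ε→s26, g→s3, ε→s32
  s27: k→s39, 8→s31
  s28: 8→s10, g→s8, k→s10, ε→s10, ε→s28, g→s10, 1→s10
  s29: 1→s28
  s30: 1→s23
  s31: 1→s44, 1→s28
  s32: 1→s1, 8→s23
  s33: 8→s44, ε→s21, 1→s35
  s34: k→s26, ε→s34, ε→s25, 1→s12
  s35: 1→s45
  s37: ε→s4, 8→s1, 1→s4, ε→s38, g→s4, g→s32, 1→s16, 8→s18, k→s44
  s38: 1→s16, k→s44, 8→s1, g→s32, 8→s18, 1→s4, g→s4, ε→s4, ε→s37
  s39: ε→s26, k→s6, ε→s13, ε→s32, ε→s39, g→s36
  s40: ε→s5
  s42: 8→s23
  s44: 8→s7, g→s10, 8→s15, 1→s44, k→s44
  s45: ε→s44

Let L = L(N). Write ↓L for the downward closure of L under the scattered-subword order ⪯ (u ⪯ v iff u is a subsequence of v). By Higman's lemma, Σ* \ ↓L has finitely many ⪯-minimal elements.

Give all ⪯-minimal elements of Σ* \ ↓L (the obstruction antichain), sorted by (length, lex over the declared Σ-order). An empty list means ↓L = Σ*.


Antichain: [kg, 81].

|Q|=46, |F|=8, |δ|=134 (42 ε).
min D↑ (5 st, q0=0, F={4}): 0:1→0,k→1,8→2,g→0 1:1→1,k→1,8→3,g→4 2:1→4,k→3,8→2,g→2 3:1→4,k→3,8→3,g→4 4:1→4,k→4,8→4,g→4 (ε-aug+det+¬).
'kg': run [22, 13, 8] end={s1,s10,s12,s23,s28,s3,s32,s8} ∉↓L; 2/2 deletions ∈↓L.
'81': |S_i|=[22, 17, 7] end={s1,s10,s23,s28,s3,s32,s8} — reject; 2/2 deletions ∈↓L.
2 words, ⪯-incomp.


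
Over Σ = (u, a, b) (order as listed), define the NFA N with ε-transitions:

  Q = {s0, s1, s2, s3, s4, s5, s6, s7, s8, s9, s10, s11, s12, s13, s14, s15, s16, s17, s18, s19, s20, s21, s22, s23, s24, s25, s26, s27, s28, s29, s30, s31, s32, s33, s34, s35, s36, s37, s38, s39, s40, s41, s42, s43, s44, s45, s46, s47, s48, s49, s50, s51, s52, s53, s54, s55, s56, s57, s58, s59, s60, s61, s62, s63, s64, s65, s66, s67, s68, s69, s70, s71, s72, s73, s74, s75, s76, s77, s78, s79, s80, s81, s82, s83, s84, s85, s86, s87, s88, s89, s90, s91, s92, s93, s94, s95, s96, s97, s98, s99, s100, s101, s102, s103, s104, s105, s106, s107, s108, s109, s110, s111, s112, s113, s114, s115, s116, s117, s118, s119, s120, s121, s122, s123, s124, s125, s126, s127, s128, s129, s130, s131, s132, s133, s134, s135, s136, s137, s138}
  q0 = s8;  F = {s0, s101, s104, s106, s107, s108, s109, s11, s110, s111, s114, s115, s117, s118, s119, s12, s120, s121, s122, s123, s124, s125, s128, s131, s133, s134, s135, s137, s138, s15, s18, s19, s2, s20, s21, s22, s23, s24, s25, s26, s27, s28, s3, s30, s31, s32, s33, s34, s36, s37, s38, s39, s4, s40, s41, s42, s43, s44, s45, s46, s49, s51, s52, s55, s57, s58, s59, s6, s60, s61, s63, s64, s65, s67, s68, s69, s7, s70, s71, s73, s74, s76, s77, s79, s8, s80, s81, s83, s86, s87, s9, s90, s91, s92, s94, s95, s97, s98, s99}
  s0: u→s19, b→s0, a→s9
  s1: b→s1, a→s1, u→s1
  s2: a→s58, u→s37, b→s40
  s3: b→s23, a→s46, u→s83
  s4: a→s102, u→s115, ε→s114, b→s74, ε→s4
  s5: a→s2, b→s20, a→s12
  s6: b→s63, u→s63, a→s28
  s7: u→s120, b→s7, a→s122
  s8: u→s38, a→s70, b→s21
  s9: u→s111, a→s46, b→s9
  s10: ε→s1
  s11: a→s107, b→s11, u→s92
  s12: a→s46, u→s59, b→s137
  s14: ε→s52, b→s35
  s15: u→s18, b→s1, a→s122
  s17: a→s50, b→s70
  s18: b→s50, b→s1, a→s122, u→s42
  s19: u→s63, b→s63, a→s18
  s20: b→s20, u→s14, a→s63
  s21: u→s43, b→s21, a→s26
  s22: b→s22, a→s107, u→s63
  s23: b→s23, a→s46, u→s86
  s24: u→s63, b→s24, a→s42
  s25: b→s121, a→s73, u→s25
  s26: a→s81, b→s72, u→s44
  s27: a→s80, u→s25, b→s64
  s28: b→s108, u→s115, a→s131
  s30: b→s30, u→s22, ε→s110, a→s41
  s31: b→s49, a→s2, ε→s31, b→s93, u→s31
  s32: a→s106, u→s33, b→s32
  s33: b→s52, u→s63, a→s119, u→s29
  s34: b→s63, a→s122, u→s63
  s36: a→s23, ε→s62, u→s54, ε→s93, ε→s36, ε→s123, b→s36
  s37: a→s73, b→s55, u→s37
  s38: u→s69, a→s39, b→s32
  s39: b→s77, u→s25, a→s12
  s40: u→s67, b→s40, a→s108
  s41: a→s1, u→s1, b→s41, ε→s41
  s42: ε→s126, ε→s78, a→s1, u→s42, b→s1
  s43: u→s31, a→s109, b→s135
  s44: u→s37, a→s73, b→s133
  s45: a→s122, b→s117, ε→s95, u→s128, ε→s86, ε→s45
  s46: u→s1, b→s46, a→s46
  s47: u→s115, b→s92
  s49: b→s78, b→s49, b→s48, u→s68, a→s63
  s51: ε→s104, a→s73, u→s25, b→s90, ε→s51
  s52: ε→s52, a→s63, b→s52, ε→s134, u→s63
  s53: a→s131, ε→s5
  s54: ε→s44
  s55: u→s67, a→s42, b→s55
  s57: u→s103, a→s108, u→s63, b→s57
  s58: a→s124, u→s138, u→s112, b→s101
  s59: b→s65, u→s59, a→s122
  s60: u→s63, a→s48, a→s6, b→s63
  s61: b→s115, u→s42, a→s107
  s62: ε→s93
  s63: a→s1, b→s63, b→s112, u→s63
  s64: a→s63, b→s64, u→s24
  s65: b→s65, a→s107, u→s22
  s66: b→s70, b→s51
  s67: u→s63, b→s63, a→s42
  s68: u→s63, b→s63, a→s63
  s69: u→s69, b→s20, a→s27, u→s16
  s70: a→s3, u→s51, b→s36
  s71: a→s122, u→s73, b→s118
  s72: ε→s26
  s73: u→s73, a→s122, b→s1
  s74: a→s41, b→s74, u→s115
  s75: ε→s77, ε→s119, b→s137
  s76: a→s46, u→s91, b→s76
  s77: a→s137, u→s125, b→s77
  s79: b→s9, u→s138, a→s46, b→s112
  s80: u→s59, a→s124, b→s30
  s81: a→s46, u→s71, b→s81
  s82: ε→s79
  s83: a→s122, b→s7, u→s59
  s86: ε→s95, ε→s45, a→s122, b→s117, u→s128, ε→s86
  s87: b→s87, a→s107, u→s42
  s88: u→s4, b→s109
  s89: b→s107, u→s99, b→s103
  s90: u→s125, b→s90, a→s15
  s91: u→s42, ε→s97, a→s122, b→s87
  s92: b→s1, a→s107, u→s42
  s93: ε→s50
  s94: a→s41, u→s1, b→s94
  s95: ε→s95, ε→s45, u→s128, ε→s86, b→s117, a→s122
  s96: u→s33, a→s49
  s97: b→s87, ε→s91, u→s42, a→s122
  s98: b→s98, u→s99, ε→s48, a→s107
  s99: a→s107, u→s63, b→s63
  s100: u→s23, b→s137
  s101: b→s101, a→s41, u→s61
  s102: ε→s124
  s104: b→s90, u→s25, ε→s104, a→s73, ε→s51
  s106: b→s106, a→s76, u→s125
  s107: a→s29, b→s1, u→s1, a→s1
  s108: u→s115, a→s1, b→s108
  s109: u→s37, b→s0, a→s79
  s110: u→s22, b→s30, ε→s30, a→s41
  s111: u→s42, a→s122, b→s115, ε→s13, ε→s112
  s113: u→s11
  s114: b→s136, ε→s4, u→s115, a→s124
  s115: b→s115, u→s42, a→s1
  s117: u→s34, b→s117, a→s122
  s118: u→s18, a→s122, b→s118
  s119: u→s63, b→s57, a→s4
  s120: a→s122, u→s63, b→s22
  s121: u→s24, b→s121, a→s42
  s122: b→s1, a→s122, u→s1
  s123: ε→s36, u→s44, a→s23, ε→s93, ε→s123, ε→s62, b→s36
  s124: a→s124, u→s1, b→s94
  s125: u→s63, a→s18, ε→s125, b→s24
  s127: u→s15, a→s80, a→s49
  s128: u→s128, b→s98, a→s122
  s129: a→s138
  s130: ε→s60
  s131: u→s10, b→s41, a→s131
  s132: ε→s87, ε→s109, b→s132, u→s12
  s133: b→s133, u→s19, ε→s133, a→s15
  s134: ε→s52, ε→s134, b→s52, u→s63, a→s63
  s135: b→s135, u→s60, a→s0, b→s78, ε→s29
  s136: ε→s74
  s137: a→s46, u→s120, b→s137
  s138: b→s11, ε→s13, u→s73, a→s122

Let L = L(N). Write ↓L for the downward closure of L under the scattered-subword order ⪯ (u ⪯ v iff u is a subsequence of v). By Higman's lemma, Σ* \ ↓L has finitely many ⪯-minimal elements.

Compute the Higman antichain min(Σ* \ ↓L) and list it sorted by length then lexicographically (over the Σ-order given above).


min(Σ*\↓L) = [auab, aaau, uubaa, ubuua, bububa, baauub].

|Q|=139, |F|=99, |δ|=399 (58 ε).
min D↑ (92 st, q0=0, F={40}): 0:u→1,a→2,b→3 1:u→4,a→5,b→6 2:u→7,a→8,b→9 3:u→10,a→11,b→3 4:u→4,a→12,b→13 5:u→14,a→15,b→16 6:u→17,a→18,b→6 7:u→14,a→19,b→20 8:u→21,a→22,b→23 9:u→24,a→23,b→9 10:u→25,a→26,b→27 11:u→24,a→28,b→11 12:u→14,a→29,b→30 13:u→31,a→32,b→13 14:u→14,a→19,b→33 15:u→34,a→22,b→35 16:u→36,a→35,b→16 17:u→32,a→37,b→31 18:u→36,a→38,b→18 19:u→19,a→39,b→40 20:u→36,a→41,b→20 21:u→34,a→39,b→42 22:u→40,a→22,b→22 23:u→43,a→22,b→23 24:u→44,a→19,b→45 25:u→25,a→46,b→47 26:u→44,a→48,b→49 27:u→50,a→49,b→27 28:u→51,a→22,b→28 29:u→34,a→52,b→53 30:u→54,a→32,b→30 31:u→32,a→32,b→31 32:u→32,a→40,b→32 33:u→54,a→55,b→33 34:u→34,a→39,b→56 35:u→57,a→22,b→35 36:u→32,a→58,b→54 37:u→32,a→59,b→60 38:u→61,a→22,b→38 39:u→40,a→39,b→40 40:u→40,a→40,b→40 41:u→58,a→39,b→40 42:u→57,a→39,b→42 43:u→62,a→39,b→63 44:u→44,a→19,b→64 45:u→65,a→41,b→45 46:u→44,a→66,b→67 47:u→68,a→32,b→47 48:u→69,a→22,b→70 49:u→65,a→70,b→49 50:u→32,a→71,b→32 51:u→19,a→39,b→72 52:u→40,a→52,b→73 53:u→74,a→75,b→53 54:u→32,a→55,b→54 55:u→55,a→40,b→40 56:u→74,a→76,b→56 57:u→32,a→39,b→74 58:u→55,a→39,b→40 59:u→77,a→52,b→78 60:u→32,a→79,b→60 61:u→55,a→39,b→80 62:u→62,a→39,b→81 63:u→82,a→39,b→63 64:u→83,a→55,b→64 65:u→32,a→58,b→32 66:u→69,a→52,b→84 67:u→83,a→79,b→67 68:u→32,a→32,b→32 69:u→19,a→39,b→85 70:u→86,a→22,b→70 71:u→32,a→87,b→32 72:u→58,a→39,b→72 73:u→40,a→75,b→73 74:u→32,a→76,b→74 75:u→40,a→40,b→75 76:u→40,a→40,b→40 77:u→55,a→40,b→77 78:u→77,a→75,b→78 79:u→77,a→40,b→79 80:u→55,a→76,b→80 81:u→88,a→76,b→81 82:u→32,a→39,b→32 83:u→32,a→55,b→32 84:u→89,a→75,b→84 85:u→90,a→76,b→85 86:u→55,a→39,b→77 87:u→77,a→91,b→79 88:u→32,a→76,b→32 89:u→55,a→76,b→77 90:u→55,a→76,b→40 91:u→40,a→91,b→75 (ε-aug+det+¬).
'auab': N↓-sim [118, 100, 56, 11, 2] end={s1,s50} — reject; 4/4 single-dels accept.
'aaau': N↓-sim [118, 100, 66, 11, 2] end={s1,s10} rej; 4/4 single-dels accept.
'uubaa': N↓-sim [118, 107, 77, 43, 11, 2] end={s1,s29} ∉↓L; 5/5 del acc.
'ubuua': run [118, 107, 79, 51, 10, 1] end={s1} — reject; 5/5 single-dels accept.
'bububa': N↓-sim [118, 103, 82, 55, 30, 10, 1] end={s1} — reject; 6/6 single-dels accept.
'baauub': |S_i|=[118, 103, 76, 43, 24, 11, 2] end={s1,s50} ∉↓L; 6/6 single-dels accept.
6 minimals (antichain).


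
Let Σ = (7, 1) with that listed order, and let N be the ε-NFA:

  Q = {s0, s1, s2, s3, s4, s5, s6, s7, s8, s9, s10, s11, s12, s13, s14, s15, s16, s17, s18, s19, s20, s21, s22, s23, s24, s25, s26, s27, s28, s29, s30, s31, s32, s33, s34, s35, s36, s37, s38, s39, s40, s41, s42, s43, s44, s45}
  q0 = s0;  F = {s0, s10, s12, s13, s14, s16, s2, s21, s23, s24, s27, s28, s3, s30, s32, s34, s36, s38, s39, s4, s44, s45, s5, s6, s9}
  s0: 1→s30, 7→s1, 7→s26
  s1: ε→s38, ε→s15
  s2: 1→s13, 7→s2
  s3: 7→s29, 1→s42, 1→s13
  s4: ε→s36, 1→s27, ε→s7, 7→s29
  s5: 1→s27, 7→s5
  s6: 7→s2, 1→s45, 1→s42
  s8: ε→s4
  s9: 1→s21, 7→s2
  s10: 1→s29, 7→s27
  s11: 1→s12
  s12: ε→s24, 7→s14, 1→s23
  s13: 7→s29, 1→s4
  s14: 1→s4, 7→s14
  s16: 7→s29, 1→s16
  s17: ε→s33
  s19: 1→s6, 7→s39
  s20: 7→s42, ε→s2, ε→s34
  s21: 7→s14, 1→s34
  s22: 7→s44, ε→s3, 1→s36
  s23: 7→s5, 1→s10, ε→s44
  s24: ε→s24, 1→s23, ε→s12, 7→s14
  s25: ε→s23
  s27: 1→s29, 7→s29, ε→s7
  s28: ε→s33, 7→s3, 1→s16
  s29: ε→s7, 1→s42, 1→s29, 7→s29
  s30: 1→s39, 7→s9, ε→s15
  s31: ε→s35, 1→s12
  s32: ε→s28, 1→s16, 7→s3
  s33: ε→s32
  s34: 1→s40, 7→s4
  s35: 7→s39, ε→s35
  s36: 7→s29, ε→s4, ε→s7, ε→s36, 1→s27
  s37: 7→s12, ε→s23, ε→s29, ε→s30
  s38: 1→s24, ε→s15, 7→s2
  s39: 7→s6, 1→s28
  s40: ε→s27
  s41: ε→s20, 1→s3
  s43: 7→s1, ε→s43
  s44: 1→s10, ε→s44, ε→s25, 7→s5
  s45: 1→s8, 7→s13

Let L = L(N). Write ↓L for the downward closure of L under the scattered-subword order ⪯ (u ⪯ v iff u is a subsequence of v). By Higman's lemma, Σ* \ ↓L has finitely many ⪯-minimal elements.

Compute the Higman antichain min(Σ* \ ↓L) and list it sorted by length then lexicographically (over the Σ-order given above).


Antichain: [7717, 71111, 11177, 11117].

|Q|=46, |F|=25, |δ|=101 (34 ε).
min D↑ (22 st, q0=0, F={13}): 0:7→1,1→2 1:7→3,1→4 2:7→5,1→6 3:7→3,1→7 4:7→8,1→9 5:7→3,1→10 6:7→11,1→12 7:7→13,1→14 8:7→8,1→14 9:7→15,1→16 10:7→8,1→17 11:7→3,1→18 12:7→19,1→20 13:7→13,1→13 14:7→13,1→21 15:7→15,1→21 16:7→21,1→13 17:7→14,1→21 18:7→7,1→14 19:7→13,1→7 20:7→13,1→20 21:7→13,1→13.
'7717': N↓-sim [35, 28, 10, 7, 3] end={s29,s42,s7} — reject; 4/4 single-dels accept.
'71111': N↓-sim [35, 28, 20, 14, 6, 3] end={s29,s42,s7} — reject; 5/5 del acc.
'11177': run [35, 31, 26, 17, 8, 3] end={s29,s42,s7} rej; 5/5 deletions ∈↓L.
'11117': |S_i|=[35, 31, 26, 17, 10, 3] end={s29,s42,s7} rej; 5/5 single-dels accept.
4 minimals (antichain).


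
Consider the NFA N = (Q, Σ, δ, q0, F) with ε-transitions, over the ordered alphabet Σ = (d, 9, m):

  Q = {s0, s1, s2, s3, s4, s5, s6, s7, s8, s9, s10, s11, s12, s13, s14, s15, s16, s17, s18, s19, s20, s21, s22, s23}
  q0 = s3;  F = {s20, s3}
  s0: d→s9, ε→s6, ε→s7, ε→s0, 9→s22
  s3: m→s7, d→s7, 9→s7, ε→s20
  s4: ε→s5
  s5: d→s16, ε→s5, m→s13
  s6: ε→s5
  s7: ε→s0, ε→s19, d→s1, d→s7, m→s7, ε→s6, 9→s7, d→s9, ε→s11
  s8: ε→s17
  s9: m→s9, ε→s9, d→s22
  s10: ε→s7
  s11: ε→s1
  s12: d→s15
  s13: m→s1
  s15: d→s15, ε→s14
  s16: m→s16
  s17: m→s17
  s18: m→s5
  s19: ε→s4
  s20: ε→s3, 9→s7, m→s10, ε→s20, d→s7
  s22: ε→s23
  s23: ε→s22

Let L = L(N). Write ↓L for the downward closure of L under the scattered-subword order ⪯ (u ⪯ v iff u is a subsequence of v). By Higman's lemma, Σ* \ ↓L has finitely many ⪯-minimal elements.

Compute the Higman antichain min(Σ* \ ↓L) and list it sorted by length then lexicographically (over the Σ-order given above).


A = [d, 9, m].

|Q|=24, |F|=2, |δ|=44 (21 ε).
min D↑ (2 st, q0=0, F={1}): 0:d→1,9→1,m→1 1:d→1,9→1,m→1 [Hopcroft].
'd': |S_i|=[16, 13] end={s0,s1,s11,s13,s16,s19,s22,s23,s4,s5,s6,s7,…} — reject; 1/1 single-dels accept.
'9': N↓-sim [16, 13] end={s0,s1,s11,s13,s16,s19,s22,s23,s4,s5,s6,s7,…} — reject; 1/1 single-dels accept.
'm': N↓-sim [16, 14] end={s0,s1,s10,s11,s13,s16,s19,s22,s23,s4,s5,s6,…} ∉↓L; 1/1 deletions ∈↓L.
3 words, ⪯-incomp.


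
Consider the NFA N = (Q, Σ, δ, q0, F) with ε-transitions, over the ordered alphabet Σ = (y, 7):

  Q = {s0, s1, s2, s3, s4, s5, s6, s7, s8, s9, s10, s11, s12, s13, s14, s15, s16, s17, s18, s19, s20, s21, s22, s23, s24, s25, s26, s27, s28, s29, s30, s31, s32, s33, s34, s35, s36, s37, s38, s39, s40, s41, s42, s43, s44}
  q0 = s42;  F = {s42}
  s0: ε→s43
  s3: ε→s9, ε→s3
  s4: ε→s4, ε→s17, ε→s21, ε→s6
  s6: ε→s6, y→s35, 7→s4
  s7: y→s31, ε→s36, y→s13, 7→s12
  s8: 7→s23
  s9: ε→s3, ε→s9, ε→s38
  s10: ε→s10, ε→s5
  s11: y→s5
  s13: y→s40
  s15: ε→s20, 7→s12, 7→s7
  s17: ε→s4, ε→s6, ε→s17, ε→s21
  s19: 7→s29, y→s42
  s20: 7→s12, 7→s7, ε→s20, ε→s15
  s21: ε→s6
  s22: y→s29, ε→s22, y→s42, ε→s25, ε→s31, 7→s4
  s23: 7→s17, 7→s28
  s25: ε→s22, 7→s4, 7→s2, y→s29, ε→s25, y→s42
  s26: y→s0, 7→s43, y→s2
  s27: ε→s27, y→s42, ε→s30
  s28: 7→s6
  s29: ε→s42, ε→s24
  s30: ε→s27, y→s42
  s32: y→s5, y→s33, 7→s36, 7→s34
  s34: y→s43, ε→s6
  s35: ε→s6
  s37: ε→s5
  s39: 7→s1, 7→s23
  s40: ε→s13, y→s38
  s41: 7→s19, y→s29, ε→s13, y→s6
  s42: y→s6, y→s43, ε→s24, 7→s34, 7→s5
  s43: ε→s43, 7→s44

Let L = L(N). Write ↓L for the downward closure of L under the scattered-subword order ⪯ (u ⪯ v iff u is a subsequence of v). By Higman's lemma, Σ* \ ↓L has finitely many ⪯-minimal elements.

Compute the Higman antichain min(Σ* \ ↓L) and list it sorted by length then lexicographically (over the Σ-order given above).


Antichain: [y, 7].

|Q|=45, |F|=1, |δ|=84 (39 ε).
min D↑ (2 st, q0=0, F={1}): 0:y→1,7→1 1:y→1,7→1.
'y': N↓-sim [11, 7] end={s17,s21,s35,s4,s43,s44,s6} ∉↓L; 1/1 del acc.
'7': N↓-sim [11, 9] end={s17,s21,s34,s35,s4,s43,s44,s5,s6} rej; 1/1 del acc.
2 obstructions.


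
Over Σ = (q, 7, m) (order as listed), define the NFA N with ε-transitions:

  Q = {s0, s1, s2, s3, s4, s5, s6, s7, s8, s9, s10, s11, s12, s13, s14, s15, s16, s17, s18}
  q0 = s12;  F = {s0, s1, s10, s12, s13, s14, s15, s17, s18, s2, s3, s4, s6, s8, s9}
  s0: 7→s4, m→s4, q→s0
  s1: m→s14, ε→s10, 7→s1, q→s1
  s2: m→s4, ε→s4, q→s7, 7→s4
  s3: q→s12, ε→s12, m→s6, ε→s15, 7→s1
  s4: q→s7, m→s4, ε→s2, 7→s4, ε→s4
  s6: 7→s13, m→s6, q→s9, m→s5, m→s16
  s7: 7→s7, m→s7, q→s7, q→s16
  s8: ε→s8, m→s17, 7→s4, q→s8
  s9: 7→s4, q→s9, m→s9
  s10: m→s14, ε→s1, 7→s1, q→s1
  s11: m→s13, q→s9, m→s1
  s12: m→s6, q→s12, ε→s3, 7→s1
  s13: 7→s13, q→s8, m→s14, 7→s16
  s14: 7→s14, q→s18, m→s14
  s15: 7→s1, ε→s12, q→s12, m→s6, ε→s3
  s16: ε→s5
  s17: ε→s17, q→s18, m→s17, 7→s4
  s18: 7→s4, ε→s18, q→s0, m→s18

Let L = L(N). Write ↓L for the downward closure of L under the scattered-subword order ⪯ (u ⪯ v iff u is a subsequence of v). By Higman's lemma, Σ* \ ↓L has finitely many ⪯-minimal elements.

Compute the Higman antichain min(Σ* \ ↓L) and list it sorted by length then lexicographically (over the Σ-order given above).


|Q|=19, |F|=15, |δ|=69 (14 ε).
min D↑ (12 st, q0=0, F={10}): 0:q→0,7→1,m→2 1:q→1,7→1,m→3 2:q→4,7→5,m→2 3:q→6,7→3,m→3 4:q→4,7→7,m→4 5:q→8,7→5,m→3 6:q→9,7→7,m→6 7:q→10,7→7,m→7 8:q→8,7→7,m→11 9:q→9,7→7,m→7 10:q→10,7→10,m→10 11:q→6,7→7,m→11 [Hopcroft].
'mq7q': run [18, 13, 10, 5, 3] end={s16,s5,s7} — reject; 4/4 del acc.
'7mqqmq': N↓-sim [18, 13, 9, 7, 6, 5, 3] end={s16,s5,s7} ∉↓L; 6/6 single-dels accept.
2 obstructions.

min(Σ*\↓L) = [mq7q, 7mqqmq].


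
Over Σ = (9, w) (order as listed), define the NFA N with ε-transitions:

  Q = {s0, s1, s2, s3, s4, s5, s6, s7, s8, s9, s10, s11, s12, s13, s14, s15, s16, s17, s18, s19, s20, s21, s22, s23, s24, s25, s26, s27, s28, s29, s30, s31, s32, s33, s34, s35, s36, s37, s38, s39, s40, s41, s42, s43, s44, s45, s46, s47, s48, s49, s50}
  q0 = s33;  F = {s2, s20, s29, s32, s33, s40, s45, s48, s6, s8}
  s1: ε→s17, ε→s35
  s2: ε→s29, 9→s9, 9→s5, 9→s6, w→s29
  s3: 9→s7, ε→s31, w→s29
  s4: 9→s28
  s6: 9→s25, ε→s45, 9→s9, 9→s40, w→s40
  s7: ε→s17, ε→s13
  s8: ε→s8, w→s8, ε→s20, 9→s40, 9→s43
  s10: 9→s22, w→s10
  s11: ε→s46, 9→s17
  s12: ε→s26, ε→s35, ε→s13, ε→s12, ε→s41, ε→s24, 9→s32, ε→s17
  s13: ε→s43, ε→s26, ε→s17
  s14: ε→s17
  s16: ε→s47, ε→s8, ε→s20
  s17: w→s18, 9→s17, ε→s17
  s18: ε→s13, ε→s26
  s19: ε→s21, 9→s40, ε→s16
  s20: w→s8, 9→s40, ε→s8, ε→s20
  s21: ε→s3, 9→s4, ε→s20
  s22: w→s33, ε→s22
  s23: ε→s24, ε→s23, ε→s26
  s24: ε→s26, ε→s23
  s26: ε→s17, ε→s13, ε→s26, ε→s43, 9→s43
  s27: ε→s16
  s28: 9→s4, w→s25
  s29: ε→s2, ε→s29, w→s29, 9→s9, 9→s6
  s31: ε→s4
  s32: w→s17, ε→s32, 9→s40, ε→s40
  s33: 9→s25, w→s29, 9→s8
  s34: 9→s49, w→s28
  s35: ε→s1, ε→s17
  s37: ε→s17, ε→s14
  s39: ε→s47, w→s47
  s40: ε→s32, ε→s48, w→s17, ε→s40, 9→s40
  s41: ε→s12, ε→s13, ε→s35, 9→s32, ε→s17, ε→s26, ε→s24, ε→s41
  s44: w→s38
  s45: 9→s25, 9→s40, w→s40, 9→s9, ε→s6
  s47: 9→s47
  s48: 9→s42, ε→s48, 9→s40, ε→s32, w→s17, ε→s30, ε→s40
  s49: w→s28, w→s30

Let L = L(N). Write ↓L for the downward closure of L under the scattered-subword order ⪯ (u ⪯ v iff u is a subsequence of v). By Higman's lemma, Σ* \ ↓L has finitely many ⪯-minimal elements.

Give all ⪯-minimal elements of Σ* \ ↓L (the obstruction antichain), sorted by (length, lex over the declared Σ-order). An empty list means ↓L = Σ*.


|Q|=51, |F|=10, |δ|=122 (69 ε).
min D↑ (6 st, q0=0, F={5}): 0:9→1,w→2 1:9→3,w→1 2:9→4,w→2 3:9→3,w→5 4:9→3,w→3 5:9→5,w→5 [Hopcroft].
'99w': N↓-sim [20, 17, 12, 5] end={s13,s17,s18,s26,s43} rej; 3/3 deletions ∈↓L.
'w9ww': N↓-sim [20, 19, 15, 10, 5] end={s13,s17,s18,s26,s43} ∉↓L; 4/4 del acc.
2 obstructions.

Antichain: [99w, w9ww].


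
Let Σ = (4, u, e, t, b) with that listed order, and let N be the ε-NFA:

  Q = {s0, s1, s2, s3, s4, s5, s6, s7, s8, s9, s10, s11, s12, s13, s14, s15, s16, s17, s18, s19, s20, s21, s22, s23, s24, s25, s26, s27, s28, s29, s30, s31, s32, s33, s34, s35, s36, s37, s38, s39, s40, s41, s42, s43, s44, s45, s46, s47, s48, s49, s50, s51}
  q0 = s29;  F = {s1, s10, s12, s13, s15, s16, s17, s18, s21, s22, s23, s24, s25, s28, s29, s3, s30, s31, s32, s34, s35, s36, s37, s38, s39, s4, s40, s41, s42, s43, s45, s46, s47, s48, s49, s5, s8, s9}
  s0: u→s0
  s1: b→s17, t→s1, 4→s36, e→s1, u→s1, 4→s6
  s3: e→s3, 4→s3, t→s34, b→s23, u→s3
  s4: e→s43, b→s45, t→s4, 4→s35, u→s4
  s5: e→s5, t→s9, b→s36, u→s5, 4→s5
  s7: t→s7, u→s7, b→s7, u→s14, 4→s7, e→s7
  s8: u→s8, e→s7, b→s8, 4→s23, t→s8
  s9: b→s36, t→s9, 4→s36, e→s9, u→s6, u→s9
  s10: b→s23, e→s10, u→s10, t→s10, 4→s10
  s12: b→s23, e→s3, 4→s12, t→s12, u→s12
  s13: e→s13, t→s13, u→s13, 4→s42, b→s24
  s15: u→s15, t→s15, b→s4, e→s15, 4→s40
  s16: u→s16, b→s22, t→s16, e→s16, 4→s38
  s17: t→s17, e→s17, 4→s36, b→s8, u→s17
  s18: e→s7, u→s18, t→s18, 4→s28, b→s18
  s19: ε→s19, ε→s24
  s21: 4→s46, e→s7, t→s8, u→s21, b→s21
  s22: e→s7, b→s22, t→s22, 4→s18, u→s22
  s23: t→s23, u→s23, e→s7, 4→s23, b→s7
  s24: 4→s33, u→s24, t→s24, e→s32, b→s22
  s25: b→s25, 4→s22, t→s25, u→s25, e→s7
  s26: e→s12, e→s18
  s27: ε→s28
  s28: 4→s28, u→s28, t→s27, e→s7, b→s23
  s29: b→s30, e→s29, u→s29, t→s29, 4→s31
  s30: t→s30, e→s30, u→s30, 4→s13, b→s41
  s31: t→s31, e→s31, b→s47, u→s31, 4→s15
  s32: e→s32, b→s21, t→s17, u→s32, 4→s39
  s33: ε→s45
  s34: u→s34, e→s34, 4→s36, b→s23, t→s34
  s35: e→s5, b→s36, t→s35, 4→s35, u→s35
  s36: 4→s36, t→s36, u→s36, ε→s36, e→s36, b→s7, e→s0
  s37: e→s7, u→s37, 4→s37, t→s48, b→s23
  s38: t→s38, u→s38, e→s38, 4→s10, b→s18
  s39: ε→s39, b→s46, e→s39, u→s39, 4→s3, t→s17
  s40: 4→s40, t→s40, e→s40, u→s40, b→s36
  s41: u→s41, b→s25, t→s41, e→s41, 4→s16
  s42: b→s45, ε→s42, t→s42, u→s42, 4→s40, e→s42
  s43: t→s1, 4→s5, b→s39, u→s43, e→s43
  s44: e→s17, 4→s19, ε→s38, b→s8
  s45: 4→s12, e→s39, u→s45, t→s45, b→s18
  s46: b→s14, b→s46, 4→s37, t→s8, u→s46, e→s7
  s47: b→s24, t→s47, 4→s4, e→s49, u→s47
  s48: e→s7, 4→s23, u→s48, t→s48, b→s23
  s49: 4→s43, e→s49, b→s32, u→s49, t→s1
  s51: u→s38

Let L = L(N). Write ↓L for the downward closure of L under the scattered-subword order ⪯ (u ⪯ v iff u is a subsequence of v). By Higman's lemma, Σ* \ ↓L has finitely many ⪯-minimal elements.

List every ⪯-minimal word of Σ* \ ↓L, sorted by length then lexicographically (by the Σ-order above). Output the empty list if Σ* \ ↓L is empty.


min(Σ*\↓L) = [bbbe, 444bb, 4bet4b].

|Q|=52, |F|=38, |δ|=215 (8 ε).
min D↑ (39 st, q0=0, F={22}): 0:4→1,u→0,e→0,t→0,b→2 1:4→3,u→1,e→1,t→1,b→4 2:4→5,u→2,e→2,t→2,b→6 3:4→7,u→3,e→3,t→3,b→8 4:4→8,u→4,e→9,t→4,b→10 5:4→11,u→5,e→5,t→5,b→10 6:4→12,u→6,e→6,t→6,b→13 7:4→7,u→7,e→7,t→7,b→14 8:4→15,u→8,e→16,t→8,b→17 9:4→16,u→9,e→9,t→18,b→19 10:4→17,u→10,e→19,t→10,b→20 11:4→7,u→11,e→11,t→11,b→17 12:4→21,u→12,e→12,t→12,b→20 13:4→20,u→13,e→22,t→13,b→13 14:4→14,u→14,e→14,t→14,b→22 15:4→15,u→15,e→23,t→15,b→14 16:4→23,u→16,e→16,t→18,b→24 17:4→25,u→17,e→24,t→17,b→26 18:4→14,u→18,e→18,t→18,b→27 19:4→24,u→19,e→19,t→27,b→28 20:4→26,u→20,e→22,t→20,b→20 21:4→29,u→21,e→21,t→21,b→26 22:4→22,u→22,e→22,t→22,b→22 23:4→23,u→23,e→23,t→30,b→14 24:4→31,u→24,e→24,t→27,b→32 25:4→25,u→25,e→31,t→25,b→33 26:4→34,u→26,e→22,t→26,b→26 27:4→14,u→27,e→27,t→27,b→35 28:4→32,u→28,e→22,t→35,b→28 29:4→29,u→29,e→29,t→29,b→33 30:4→14,u→30,e→30,t→30,b→14 31:4→31,u→31,e→31,t→36,b→33 32:4→37,u→32,e→22,t→35,b→32 33:4→33,u→33,e→22,t→33,b→22 34:4→34,u→34,e→22,t→34,b→33 35:4→33,u→35,e→22,t→35,b→35 36:4→14,u→36,e→36,t→36,b→33 37:4→37,u→37,e→22,t→38,b→33 38:4→33,u→38,e→22,t→38,b→33 (ε-aug+det+¬).
'bbbe': N↓-sim [44, 41, 28, 13, 2] end={s14,s7} rej; 4/4 del acc.
'444bb': |S_i|=[44, 40, 31, 18, 5, 2] end={s14,s7} rej; 5/5 deletions ∈↓L.
'4bet4b': run [44, 40, 32, 21, 12, 6, 2] end={s14,s7} — reject; 6/6 deletions ∈↓L.
3 words, ⪯-incomp.


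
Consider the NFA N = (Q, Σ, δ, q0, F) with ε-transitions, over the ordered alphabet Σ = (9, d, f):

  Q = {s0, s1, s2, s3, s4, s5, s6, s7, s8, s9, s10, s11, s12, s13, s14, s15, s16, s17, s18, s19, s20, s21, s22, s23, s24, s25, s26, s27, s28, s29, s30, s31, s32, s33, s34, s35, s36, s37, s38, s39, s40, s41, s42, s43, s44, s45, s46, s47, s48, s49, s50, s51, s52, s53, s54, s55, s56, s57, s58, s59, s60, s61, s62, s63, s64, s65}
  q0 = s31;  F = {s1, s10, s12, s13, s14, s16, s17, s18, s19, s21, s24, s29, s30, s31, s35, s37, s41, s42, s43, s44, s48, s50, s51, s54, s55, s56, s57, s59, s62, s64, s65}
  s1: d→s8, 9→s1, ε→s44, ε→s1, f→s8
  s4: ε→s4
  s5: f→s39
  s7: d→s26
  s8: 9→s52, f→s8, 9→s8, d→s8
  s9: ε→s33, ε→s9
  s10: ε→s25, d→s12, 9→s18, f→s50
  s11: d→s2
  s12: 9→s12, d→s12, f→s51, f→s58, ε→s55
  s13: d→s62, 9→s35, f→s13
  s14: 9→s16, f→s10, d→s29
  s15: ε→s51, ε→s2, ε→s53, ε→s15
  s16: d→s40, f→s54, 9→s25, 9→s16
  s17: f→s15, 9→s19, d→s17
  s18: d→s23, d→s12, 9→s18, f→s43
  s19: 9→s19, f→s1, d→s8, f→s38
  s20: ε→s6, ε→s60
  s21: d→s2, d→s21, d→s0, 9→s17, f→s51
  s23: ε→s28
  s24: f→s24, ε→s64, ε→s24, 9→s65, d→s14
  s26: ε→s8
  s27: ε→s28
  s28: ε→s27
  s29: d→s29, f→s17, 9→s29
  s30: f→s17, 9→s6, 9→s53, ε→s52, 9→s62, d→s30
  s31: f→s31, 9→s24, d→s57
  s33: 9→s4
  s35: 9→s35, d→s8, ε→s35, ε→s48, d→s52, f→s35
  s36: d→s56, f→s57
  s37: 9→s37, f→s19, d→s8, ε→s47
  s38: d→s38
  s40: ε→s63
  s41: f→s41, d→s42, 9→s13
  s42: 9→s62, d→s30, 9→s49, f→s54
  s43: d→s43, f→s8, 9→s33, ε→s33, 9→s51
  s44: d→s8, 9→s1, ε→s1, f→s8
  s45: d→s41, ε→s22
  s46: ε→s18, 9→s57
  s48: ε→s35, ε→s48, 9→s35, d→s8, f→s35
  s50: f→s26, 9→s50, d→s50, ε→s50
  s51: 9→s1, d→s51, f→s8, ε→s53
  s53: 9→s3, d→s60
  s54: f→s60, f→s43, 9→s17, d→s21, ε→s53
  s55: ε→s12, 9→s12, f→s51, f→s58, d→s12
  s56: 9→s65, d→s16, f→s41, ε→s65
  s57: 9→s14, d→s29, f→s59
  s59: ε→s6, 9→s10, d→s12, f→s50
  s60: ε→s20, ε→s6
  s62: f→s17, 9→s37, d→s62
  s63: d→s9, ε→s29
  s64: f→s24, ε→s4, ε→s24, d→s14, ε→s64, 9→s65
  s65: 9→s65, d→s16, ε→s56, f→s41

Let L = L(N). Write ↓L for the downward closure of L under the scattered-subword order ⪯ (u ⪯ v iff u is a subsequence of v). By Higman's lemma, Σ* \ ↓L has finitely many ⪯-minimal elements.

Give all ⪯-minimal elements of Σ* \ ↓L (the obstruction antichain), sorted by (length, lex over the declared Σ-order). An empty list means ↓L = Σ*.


A = [dfff, ddf9d, 99f99d].

|Q|=66, |F|=31, |δ|=165 (43 ε).
min D↑ (27 st, q0=0, F={19}): 0:9→1,d→2,f→0 1:9→3,d→4,f→1 2:9→4,d→5,f→6 3:9→3,d→7,f→8 4:9→7,d→5,f→9 5:9→5,d→5,f→10 6:9→9,d→11,f→12 7:9→7,d→5,f→13 8:9→14,d→15,f→8 9:9→16,d→11,f→12 10:9→17,d→10,f→18 11:9→11,d→11,f→18 12:9→12,d→12,f→19 13:9→10,d→20,f→21 14:9→22,d→23,f→14 15:9→23,d→24,f→13 16:9→16,d→11,f→21 17:9→17,d→19,f→25 18:9→25,d→18,f→19 19:9→19,d→19,f→19 20:9→10,d→20,f→18 21:9→18,d→21,f→19 22:9→22,d→19,f→22 23:9→26,d→23,f→10 24:9→23,d→24,f→10 25:9→25,d→19,f→19 26:9→26,d→19,f→17 (ε-aug+det+¬).
'dfff': run [55, 46, 33, 19, 3] end={s26,s52,s8} — reject; 4/4 del acc.
'ddf9d': |S_i|=[55, 46, 36, 17, 7, 3] end={s38,s52,s8} rej; 5/5 single-dels accept.
'99f99d': |S_i|=[55, 52, 48, 33, 24, 12, 3] end={s38,s52,s8} — reject; 6/6 deletions ∈↓L.
3 minimals (antichain).


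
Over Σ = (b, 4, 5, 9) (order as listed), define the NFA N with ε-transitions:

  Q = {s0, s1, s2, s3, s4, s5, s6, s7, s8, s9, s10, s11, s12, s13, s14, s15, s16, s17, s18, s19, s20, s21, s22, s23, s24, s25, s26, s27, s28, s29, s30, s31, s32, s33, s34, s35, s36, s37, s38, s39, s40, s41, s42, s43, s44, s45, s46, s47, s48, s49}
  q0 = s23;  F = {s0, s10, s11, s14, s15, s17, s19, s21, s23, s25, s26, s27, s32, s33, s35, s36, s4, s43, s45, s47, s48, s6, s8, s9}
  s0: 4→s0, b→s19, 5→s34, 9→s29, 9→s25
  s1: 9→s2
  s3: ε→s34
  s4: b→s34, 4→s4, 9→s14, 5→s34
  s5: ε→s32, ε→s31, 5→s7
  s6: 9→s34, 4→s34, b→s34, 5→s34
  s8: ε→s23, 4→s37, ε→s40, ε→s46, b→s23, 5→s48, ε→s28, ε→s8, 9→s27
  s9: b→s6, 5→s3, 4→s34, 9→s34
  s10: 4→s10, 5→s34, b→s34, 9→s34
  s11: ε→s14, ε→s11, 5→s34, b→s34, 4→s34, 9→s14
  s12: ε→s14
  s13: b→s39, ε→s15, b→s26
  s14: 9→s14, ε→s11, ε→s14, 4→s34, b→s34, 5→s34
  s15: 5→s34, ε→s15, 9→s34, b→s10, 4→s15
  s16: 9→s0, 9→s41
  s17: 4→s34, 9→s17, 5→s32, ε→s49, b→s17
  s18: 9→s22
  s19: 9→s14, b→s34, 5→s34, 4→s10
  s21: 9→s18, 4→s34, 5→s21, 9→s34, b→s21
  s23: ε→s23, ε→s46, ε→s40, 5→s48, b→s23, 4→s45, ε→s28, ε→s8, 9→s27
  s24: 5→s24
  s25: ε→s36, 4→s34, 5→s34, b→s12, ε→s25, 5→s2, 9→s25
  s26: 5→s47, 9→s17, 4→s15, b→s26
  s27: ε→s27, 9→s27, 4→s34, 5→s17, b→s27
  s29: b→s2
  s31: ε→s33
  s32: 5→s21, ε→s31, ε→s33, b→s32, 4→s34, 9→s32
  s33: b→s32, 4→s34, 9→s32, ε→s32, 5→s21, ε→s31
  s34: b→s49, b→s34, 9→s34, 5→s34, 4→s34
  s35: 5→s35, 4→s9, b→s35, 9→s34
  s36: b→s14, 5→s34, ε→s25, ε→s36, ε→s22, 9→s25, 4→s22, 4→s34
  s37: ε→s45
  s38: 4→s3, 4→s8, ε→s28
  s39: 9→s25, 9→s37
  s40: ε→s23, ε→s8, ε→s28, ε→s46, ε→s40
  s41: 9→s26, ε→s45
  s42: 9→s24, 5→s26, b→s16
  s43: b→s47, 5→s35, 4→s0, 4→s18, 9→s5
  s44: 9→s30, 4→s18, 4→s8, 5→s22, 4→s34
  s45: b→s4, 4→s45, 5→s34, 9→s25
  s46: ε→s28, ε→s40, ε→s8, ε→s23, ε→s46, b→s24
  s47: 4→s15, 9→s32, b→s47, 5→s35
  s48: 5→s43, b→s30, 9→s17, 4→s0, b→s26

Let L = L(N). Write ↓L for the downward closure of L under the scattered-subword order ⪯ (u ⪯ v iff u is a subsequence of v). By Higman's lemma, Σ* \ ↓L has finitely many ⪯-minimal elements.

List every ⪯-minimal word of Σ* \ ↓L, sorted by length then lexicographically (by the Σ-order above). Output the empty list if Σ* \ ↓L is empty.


|Q|=50, |F|=24, |δ|=175 (45 ε).
min D↑ (21 st, q0=0, F={5}): 0:b→0,4→1,5→2,9→3 1:b→4,4→1,5→5,9→6 2:b→7,4→8,5→9,9→10 3:b→3,4→5,5→10,9→3 4:b→5,4→4,5→5,9→11 5:b→5,4→5,5→5,9→5 6:b→11,4→5,5→5,9→6 7:b→7,4→12,5→13,9→10 8:b→14,4→8,5→5,9→6 9:b→13,4→8,5→15,9→16 10:b→10,4→5,5→16,9→10 11:b→5,4→5,5→5,9→11 12:b→17,4→12,5→5,9→5 13:b→13,4→12,5→15,9→16 14:b→5,4→17,5→5,9→11 15:b→15,4→18,5→15,9→5 16:b→16,4→5,5→19,9→16 17:b→5,4→17,5→5,9→5 18:b→20,4→5,5→5,9→5 19:b→19,4→5,5→19,9→5 20:b→5,4→5,5→5,9→5 [Hopcroft].
'45': run [41, 21, 4] end={s2,s3,s34,s49} — reject; 2/2 del acc.
'94': |S_i|=[41, 19, 3] end={s22,s34,s49} rej; 2/2 deletions ∈↓L.
'4bb': |S_i|=[41, 21, 10, 2] end={s34,s49} rej; 3/3 single-dels accept.
'5b49': run [41, 32, 23, 7, 2] end={s34,s49} rej; 4/4 del acc.
'5559': N↓-sim [41, 32, 28, 12, 4] end={s18,s22,s34,s49} — reject; 4/4 del acc.
'55544': run [41, 32, 28, 12, 5, 2] end={s34,s49} rej; 5/5 deletions ∈↓L.
6 minimals (antichain).

A = [45, 94, 4bb, 5b49, 5559, 55544].


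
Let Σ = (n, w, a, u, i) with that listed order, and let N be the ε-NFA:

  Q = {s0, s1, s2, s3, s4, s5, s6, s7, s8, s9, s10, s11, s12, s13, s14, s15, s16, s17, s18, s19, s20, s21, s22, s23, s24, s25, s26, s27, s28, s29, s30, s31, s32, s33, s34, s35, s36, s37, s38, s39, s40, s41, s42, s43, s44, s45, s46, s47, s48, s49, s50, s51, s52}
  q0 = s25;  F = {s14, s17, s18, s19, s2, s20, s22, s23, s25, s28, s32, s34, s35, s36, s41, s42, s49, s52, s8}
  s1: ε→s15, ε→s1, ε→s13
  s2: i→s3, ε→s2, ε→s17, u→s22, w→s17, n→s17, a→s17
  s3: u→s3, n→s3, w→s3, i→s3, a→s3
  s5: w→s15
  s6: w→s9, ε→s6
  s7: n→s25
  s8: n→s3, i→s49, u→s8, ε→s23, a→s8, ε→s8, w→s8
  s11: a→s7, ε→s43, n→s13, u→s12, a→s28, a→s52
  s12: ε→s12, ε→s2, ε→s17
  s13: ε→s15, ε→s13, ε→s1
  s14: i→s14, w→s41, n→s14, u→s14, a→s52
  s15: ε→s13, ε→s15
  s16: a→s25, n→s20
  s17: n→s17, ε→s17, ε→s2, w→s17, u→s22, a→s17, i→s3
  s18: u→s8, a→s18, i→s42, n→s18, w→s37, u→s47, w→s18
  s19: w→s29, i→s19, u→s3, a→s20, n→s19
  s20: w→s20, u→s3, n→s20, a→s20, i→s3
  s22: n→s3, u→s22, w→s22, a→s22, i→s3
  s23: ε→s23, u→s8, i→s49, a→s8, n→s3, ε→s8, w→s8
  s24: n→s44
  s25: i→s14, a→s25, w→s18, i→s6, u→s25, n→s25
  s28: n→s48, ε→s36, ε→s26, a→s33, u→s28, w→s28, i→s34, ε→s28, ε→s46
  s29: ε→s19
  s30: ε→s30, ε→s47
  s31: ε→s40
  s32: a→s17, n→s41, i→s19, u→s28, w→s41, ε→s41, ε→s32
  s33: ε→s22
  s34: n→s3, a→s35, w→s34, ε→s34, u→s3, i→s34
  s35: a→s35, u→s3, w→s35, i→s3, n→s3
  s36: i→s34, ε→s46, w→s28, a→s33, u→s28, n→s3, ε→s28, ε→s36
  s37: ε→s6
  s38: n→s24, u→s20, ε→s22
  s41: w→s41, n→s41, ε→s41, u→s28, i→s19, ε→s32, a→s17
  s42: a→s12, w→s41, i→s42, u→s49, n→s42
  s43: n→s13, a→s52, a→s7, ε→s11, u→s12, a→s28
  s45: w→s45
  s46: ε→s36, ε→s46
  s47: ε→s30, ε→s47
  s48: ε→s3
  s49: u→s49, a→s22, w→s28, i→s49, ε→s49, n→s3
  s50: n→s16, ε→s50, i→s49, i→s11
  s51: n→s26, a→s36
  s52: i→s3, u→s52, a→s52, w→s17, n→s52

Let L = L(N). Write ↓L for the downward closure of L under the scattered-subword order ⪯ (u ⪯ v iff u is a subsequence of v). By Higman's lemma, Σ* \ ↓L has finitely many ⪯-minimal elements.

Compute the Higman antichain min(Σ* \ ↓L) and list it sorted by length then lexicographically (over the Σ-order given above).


min(Σ*\↓L) = [wun, iai, iwiu].

|Q|=53, |F|=19, |δ|=175 (48 ε).
min D↑ (16 st, q0=0, F={7}): 0:n→0,w→1,a→0,u→0,i→2 1:n→1,w→1,a→1,u→3,i→4 2:n→2,w→5,a→6,u→2,i→2 3:n→7,w→3,a→3,u→3,i→8 4:n→4,w→5,a→9,u→8,i→4 5:n→5,w→5,a→9,u→10,i→11 6:n→6,w→9,a→6,u→6,i→7 7:n→7,w→7,a→7,u→7,i→7 8:n→7,w→10,a→12,u→8,i→8 9:n→9,w→9,a→9,u→12,i→7 10:n→7,w→10,a→12,u→10,i→13 11:n→11,w→11,a→14,u→7,i→11 12:n→7,w→12,a→12,u→12,i→7 13:n→7,w→13,a→15,u→7,i→13 14:n→14,w→14,a→14,u→7,i→7 15:n→7,w→15,a→15,u→7,i→7 (ε-aug+det+¬).
'wun': |S_i|=[31, 28, 15, 2] end={s3,s48} ∉↓L; 3/3 single-dels accept.
'iai': N↓-sim [31, 24, 9, 1] end={s3} — reject; 3/3 deletions ∈↓L.
'iwiu': run [31, 24, 18, 6, 1] end={s3} — reject; 4/4 single-dels accept.
3 minimals (antichain).


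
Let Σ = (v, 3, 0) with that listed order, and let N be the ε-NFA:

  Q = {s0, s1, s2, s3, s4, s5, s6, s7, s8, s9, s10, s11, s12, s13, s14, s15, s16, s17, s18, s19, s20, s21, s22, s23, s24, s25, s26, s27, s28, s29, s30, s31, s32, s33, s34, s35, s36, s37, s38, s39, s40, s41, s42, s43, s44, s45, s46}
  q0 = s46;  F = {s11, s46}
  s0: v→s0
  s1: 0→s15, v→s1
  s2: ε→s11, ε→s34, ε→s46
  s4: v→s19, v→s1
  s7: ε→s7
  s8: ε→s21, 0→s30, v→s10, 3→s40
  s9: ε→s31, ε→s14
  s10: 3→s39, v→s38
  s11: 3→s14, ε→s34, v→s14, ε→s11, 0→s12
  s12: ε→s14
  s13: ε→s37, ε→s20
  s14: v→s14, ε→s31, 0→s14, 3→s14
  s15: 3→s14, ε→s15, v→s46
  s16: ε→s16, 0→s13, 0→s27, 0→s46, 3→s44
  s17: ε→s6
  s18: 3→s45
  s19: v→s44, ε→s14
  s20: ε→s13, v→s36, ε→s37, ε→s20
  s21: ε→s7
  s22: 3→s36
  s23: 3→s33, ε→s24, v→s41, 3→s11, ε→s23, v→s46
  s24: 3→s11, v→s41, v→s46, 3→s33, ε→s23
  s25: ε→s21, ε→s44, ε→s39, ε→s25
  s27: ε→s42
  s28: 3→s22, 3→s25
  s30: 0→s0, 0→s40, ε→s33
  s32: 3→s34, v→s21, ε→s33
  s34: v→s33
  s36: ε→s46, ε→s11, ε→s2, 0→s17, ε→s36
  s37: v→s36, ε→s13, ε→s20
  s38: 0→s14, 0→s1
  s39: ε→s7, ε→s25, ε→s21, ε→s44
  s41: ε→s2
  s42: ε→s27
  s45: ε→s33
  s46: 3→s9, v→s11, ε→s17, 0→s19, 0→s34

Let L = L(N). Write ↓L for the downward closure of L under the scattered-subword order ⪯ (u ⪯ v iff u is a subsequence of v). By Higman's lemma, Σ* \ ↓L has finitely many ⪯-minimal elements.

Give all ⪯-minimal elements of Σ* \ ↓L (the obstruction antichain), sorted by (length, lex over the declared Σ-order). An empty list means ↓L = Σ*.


A = [3, 0, vv].

|Q|=47, |F|=2, |δ|=94 (45 ε).
min D↑ (3 st, q0=0, F={2}): 0:v→1,3→2,0→2 1:v→2,3→2,0→2 2:v→2,3→2,0→2 (ε-aug+det+¬).
'3': run [12, 3] end={s14,s31,s9} ∉↓L; 1/1 del acc.
'0': run [12, 7] end={s12,s14,s19,s31,s33,s34,s44} ∉↓L; 1/1 del acc.
'vv': run [12, 7, 3] end={s14,s31,s33} rej; 2/2 single-dels accept.
3 minimals (antichain).


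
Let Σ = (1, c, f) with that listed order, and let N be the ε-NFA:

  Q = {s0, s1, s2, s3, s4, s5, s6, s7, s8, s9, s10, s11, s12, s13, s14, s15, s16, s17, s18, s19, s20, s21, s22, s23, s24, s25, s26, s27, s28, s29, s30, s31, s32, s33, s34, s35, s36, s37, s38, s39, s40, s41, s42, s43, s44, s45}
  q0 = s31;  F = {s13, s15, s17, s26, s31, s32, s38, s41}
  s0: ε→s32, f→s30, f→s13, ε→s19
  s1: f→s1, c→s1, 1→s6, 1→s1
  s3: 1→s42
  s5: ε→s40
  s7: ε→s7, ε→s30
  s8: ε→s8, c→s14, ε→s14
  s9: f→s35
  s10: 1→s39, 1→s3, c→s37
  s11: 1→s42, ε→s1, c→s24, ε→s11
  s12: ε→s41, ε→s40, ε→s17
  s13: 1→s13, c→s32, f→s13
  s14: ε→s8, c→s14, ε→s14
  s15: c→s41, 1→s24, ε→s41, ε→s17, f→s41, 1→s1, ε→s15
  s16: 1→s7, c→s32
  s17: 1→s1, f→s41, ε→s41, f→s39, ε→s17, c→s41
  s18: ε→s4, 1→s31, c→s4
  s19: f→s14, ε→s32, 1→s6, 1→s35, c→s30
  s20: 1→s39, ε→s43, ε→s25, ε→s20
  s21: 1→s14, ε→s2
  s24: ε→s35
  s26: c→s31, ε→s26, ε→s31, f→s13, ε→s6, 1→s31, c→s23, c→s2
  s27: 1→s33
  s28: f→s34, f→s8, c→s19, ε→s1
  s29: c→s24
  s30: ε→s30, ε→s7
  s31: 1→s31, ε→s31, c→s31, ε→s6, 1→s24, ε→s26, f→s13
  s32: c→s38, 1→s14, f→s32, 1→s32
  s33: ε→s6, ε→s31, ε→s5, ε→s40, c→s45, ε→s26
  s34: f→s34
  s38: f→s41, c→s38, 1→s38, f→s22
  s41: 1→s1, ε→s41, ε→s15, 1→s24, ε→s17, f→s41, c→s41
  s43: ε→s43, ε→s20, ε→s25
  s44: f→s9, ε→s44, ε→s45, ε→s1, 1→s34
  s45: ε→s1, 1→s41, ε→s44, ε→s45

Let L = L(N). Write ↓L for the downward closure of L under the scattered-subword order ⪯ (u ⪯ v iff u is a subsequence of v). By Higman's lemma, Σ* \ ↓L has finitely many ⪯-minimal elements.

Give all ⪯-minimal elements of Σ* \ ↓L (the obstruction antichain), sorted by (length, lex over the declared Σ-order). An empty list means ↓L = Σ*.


Antichain: [fccf1].

|Q|=46, |F|=8, |δ|=119 (52 ε).
min D↑ (6 st, q0=0, F={5}): 0:1→0,c→0,f→1 1:1→1,c→2,f→1 2:1→2,c→3,f→2 3:1→3,c→3,f→4 4:1→5,c→4,f→4 5:1→5,c→5,f→5.
'fccf1': N↓-sim [18, 14, 13, 12, 9, 4] end={s1,s24,s35,s6} — reject; 5/5 deletions ∈↓L.
1 words, ⪯-incomp.
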